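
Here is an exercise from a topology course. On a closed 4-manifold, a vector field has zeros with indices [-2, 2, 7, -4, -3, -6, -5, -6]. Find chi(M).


Poincare-Hopf: chi(M) = sum of indices of zeros.
chi = (-2) + (2) + (7) + (-4) + (-3) + (-6) + (-5) + (-6) = -17

-17


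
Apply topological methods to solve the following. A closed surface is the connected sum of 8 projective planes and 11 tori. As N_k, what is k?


Since a >= 1, the sum is non-orientable; each T^2 can be replaced by RP^2 # RP^2 (since T^2#RP^2 = 3RP^2).
Total crosscaps k = 8 + 2*11 = 30.
Check via chi: chi = 8*1 + 11*0 - (8+11-1)*2 = -28 = 2 - k = -28. Consistent.

30


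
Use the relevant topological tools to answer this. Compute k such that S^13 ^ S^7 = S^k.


S^m ^ S^n = S^{m+n}.
k = 13 + 7 = 20

20


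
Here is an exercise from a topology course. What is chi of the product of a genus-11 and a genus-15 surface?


chi(Sigma_11) = 2 - 2*11 = -20
chi(Sigma_15) = 2 - 2*15 = -28
chi(product) = (-20) * (-28) = 560

560


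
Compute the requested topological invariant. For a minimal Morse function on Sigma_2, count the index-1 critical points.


A perfect Morse function has m_k = b_k.
For Sigma_2: b_0=1, b_1=2g=4, b_2=1.
Saddles m_1 = 2g = 4

4


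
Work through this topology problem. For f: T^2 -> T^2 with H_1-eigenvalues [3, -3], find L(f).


For a torus self-map: L(f) = det(I - A) where A acts on H_1.
L(f) = (1-3) * (1--3) = -2 * 4 = -8

-8


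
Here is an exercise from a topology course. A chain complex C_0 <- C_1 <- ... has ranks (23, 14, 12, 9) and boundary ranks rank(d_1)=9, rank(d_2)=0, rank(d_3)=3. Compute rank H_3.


rank H_k = rank(ker d_k) - rank(im d_{k+1}).
rank(ker d_3) = rank(C_3) - rank(d_3) = 9 - 3 = 6.
rank(im d_{3+1}) = 0.
rank H_3 = 6 - 0 = 6

6


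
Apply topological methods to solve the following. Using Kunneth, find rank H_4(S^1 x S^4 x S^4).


Each S^d has Poincare polynomial 1 + t^d.
The product S^1 x S^4 x S^4 has Poincare polynomial prod(1+t^d_i).
Expanding: b_0=1, b_1=1, b_4=2, b_5=2, b_8=1, b_9=1.
b_4 = 2

2


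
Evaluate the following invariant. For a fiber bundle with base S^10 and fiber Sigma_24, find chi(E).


chi(S^10) = 2 (n even), chi(Sigma_24) = 2 - 2*24 = -46.
chi(E) = 2 * (-46) = -92

-92


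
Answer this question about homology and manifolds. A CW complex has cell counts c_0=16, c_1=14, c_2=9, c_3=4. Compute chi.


chi = sum_k (-1)^k c_k.
= (-1)^0*16 + (-1)^1*14 + (-1)^2*9 + (-1)^3*4
= (16) + (-14) + (9) + (-4)
= 7

7


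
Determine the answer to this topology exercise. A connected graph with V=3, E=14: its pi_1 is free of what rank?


For a connected graph: rank(pi_1) = b_1 = E - V + 1 = 1 - chi.
chi = V - E = 3 - 14 = -11.
rank = 1 - (-11) = 14 - 3 + 1 = 12

12


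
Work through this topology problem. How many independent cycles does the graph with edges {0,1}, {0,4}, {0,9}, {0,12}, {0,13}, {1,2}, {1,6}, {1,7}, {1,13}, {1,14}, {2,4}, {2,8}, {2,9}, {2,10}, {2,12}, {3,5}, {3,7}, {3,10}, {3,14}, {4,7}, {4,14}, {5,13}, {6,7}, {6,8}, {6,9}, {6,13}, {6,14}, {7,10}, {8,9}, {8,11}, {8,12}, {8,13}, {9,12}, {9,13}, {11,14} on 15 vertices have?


b_1 = E - V + (number of components).
E = 35, V = 15, components = 1.
b_1 = 35 - 15 + 1 = 21

21


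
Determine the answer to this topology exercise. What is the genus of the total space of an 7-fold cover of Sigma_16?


For an n-sheeted cover: chi(E) = n * chi(B).
chi(Sigma_16) = 2 - 2*16 = -30.
chi(E) = 7 * (-30) = -210.
genus(E) = (2 - chi(E))/2 = (2 - (-210))/2 = 212/2 = 106

106


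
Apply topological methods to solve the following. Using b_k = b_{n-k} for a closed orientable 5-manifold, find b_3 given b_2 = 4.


Poincare duality for closed orientable n-manifolds: b_k = b_{n-k}.
Here n = 5, so b_3 = b_2 = 4

4


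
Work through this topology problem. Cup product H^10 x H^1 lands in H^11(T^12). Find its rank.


Cup product: H^p x H^q -> H^{p+q}; here p+q = 10+1 = 11.
rank H^k(T^n) = C(n,k).
C(12,11) = 12

12


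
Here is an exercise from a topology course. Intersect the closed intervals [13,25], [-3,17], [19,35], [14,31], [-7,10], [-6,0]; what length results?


Intersection = [max(a_i), min(b_i)] = [19, 0].
Since 19 > 0, the intersection is empty.
Length = 0

0


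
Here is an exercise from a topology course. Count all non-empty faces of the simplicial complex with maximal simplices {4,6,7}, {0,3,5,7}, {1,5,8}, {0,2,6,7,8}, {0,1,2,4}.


Each maximal simplex on m vertices has 2^m - 1 nonempty faces.
Take the union (dedupe shared faces).
Total distinct faces = 62

62


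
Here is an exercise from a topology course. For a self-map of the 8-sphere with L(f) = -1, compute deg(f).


L(f) = 1 + (-1)^8 deg(f) on S^8.
-1 = 1 + (-1)^8 * deg(f)
(-1)^8 * deg(f) = -2
deg(f) = -2

-2


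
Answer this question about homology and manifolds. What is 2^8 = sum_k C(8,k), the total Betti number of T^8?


b_k(T^8) = C(8,k), so the sum over k is sum_k C(8,k) = 2^8.
Total = 2^8 = 256

256


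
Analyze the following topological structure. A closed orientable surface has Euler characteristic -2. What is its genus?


chi = 2 - 2g for closed orientable surfaces.
-2 = 2 - 2g
2g = 2 - (-2) = 4
g = 2

2


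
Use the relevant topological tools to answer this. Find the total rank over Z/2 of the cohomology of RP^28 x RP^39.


dim H^*(RP^n; Z/2) = n+1 (one Z/2 in each degree 0..n).
Total Betti number is multiplicative.
Total = (28+1) * (39+1) = 29 * 40 = 1160

1160


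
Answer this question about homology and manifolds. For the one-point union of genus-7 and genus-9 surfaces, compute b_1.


For a wedge: H_1(A v B) = H_1(A) + H_1(B).
b_1(Sigma_7) = 14, b_1(Sigma_9) = 18.
b_1 = 14 + 18 = 32

32


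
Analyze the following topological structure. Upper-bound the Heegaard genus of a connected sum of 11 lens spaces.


Heegaard genus satisfies g(A#B) <= g(A) + g(B).
Each lens space has g = 1.
Upper bound: 11 * 1 = 11

11


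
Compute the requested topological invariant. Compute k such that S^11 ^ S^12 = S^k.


S^m ^ S^n = S^{m+n}.
k = 11 + 12 = 23

23


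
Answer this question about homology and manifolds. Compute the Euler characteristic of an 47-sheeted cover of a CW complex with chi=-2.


For a finite covering: chi(E) = (number of sheets) * chi(B).
chi(E) = 47 * (-2) = -94

-94


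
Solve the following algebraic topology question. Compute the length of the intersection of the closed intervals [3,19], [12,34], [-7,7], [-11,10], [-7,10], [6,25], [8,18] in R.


Intersection = [max(a_i), min(b_i)] = [12, 7].
Since 12 > 7, the intersection is empty.
Length = 0

0


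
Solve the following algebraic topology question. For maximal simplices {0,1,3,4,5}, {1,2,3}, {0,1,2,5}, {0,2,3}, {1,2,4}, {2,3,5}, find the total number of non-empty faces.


Each maximal simplex on m vertices has 2^m - 1 nonempty faces.
Take the union (dedupe shared faces).
Total distinct faces = 45

45


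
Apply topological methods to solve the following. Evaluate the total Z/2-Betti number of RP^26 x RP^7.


dim H^*(RP^n; Z/2) = n+1 (one Z/2 in each degree 0..n).
Total Betti number is multiplicative.
Total = (26+1) * (7+1) = 27 * 8 = 216

216


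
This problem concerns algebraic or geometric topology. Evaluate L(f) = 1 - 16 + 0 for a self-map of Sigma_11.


L(f) = tr(f_0*) - tr(f_1*) + tr(f_2*).
= 1 - (16) + (0)
= -15

-15


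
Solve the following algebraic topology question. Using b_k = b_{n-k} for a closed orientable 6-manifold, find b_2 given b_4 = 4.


Poincare duality for closed orientable n-manifolds: b_k = b_{n-k}.
Here n = 6, so b_2 = b_4 = 4

4


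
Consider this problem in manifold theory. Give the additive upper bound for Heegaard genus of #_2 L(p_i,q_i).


Heegaard genus satisfies g(A#B) <= g(A) + g(B).
Each lens space has g = 1.
Upper bound: 2 * 1 = 2

2


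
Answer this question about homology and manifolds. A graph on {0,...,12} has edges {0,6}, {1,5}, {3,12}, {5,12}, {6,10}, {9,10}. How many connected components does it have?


Run DFS/union-find over 13 vertices.
V = 13, E = 6.
Number of components = 7

7


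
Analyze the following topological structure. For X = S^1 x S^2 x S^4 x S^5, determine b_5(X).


Each S^d has Poincare polynomial 1 + t^d.
The product S^1 x S^2 x S^4 x S^5 has Poincare polynomial prod(1+t^d_i).
Expanding: b_0=1, b_1=1, b_2=1, b_3=1, b_4=1, b_5=2, b_6=2, b_7=2, b_8=1, b_9=1, b_10=1, b_11=1, b_12=1.
b_5 = 2

2


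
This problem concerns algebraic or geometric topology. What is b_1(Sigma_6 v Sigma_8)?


For a wedge: H_1(A v B) = H_1(A) + H_1(B).
b_1(Sigma_6) = 12, b_1(Sigma_8) = 16.
b_1 = 12 + 16 = 28

28


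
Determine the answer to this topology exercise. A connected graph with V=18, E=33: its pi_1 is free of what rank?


For a connected graph: rank(pi_1) = b_1 = E - V + 1 = 1 - chi.
chi = V - E = 18 - 33 = -15.
rank = 1 - (-15) = 33 - 18 + 1 = 16

16


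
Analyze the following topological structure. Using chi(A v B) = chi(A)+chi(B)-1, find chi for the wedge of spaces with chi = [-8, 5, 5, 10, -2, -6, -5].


chi(A v B) = chi(A) + chi(B) - 1 (one point identified).
For 7 spaces: chi = (sum chi_i) - (7 - 1).
sum = -1; chi = -1 - 6 = -7

-7


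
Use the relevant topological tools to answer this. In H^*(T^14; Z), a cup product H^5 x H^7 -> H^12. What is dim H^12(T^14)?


Cup product: H^p x H^q -> H^{p+q}; here p+q = 5+7 = 12.
rank H^k(T^n) = C(n,k).
C(14,12) = 91

91


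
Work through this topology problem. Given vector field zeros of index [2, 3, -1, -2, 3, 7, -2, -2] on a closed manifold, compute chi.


Poincare-Hopf: chi(M) = sum of indices of zeros.
chi = (2) + (3) + (-1) + (-2) + (3) + (7) + (-2) + (-2) = 8

8


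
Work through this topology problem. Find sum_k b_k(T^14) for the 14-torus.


b_k(T^14) = C(14,k), so the sum over k is sum_k C(14,k) = 2^14.
Total = 2^14 = 16384

16384


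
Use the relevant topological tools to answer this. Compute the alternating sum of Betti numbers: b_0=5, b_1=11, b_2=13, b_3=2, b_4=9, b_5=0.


chi = sum_k (-1)^k b_k.
= (5) + (-11) + (13) + (-2) + (9) + (0)
= 14

14


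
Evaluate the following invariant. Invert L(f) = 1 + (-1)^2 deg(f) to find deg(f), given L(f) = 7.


L(f) = 1 + (-1)^2 deg(f) on S^2.
7 = 1 + (-1)^2 * deg(f)
(-1)^2 * deg(f) = 6
deg(f) = 6

6


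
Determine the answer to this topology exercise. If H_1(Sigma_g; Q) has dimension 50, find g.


For a closed orientable surface: b_1 = 2g.
50 = 2g
g = 50 / 2 = 25

25


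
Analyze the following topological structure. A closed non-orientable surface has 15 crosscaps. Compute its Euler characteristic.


For a non-orientable closed surface with k crosscaps: chi = 2 - k.
Here k = 15.
chi = 2 - 15 = -13

-13


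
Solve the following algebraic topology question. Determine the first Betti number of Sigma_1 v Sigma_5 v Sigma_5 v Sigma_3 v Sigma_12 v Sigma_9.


For a wedge X v Y: reduced H_k(X v Y) = H_k(X) + H_k(Y).
Each Sigma_g contributes b_1 = 2g.
b_1 = 2 + 10 + 10 + 6 + 24 + 18 = 70

70


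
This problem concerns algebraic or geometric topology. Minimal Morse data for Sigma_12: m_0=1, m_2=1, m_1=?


A perfect Morse function has m_k = b_k.
For Sigma_12: b_0=1, b_1=2g=24, b_2=1.
Saddles m_1 = 2g = 24

24


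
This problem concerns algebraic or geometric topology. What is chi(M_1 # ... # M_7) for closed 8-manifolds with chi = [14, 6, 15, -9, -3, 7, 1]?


For n-manifolds: chi(A#B) = chi(A) + chi(B) - chi(S^8).
chi(S^8) = 1 + (-1)^8 = 2.
chi(#) = (sum chi_i) - (7-1)*chi(S^8) = 31 - 6*2 = 19

19


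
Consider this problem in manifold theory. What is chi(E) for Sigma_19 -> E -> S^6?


chi(S^6) = 2 (n even), chi(Sigma_19) = 2 - 2*19 = -36.
chi(E) = 2 * (-36) = -72

-72


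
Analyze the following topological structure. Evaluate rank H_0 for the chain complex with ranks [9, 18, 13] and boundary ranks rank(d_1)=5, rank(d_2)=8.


rank H_k = rank(ker d_k) - rank(im d_{k+1}).
rank(ker d_0) = rank(C_0) - rank(d_0) = 9 - 0 = 9.
rank(im d_{0+1}) = 5.
rank H_0 = 9 - 5 = 4

4


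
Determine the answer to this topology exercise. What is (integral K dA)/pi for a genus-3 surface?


Gauss-Bonnet: integral K dA = 2*pi*chi(M).
chi(Sigma_3) = 2 - 2*3 = -4.
(integral K dA)/pi = 2*chi = 2*(-4) = -8

-8


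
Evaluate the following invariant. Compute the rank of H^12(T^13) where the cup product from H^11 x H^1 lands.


Cup product: H^p x H^q -> H^{p+q}; here p+q = 11+1 = 12.
rank H^k(T^n) = C(n,k).
C(13,12) = 13

13


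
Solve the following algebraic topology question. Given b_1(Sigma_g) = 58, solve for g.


For a closed orientable surface: b_1 = 2g.
58 = 2g
g = 58 / 2 = 29

29


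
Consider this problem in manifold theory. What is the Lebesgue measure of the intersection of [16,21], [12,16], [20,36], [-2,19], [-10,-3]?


Intersection = [max(a_i), min(b_i)] = [20, -3].
Since 20 > -3, the intersection is empty.
Length = 0

0


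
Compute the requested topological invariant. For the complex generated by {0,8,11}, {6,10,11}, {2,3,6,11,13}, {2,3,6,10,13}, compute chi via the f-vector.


Enumerate all faces; f-vector: f_0=8, f_1=18, f_2=18, f_3=9, f_4=2.
chi = sum (-1)^k f_k = 1

1


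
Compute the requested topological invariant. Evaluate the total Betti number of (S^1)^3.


b_k(T^3) = C(3,k), so the sum over k is sum_k C(3,k) = 2^3.
Total = 2^3 = 8

8


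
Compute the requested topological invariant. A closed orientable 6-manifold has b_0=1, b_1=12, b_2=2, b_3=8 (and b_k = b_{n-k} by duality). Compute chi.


By Poincare duality b_k = b_{6-k}, so full Betti numbers: b_0=1, b_1=12, b_2=2, b_3=8, b_4=2, b_5=12, b_6=1.
chi = sum (-1)^k b_k = -26

-26


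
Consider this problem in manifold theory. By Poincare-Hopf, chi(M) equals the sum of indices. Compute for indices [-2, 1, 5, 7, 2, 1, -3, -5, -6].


Poincare-Hopf: chi(M) = sum of indices of zeros.
chi = (-2) + (1) + (5) + (7) + (2) + (1) + (-3) + (-5) + (-6) = 0

0


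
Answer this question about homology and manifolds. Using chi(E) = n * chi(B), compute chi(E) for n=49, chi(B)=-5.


For a finite covering: chi(E) = (number of sheets) * chi(B).
chi(E) = 49 * (-5) = -245

-245


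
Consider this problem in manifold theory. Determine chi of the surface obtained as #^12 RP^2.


For a non-orientable closed surface with k crosscaps: chi = 2 - k.
Here k = 12.
chi = 2 - 12 = -10

-10


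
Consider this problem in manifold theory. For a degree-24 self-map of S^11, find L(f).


On S^11: L(f) = tr(f_0*) + (-1)^11 tr(f_11*) = 1 + (-1)^11 * deg(f).
L(f) = 1 + (-1)^11 * 24 = 1 + -24 = -23

-23


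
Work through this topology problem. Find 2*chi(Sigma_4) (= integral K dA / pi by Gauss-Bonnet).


Gauss-Bonnet: integral K dA = 2*pi*chi(M).
chi(Sigma_4) = 2 - 2*4 = -6.
(integral K dA)/pi = 2*chi = 2*(-6) = -12

-12


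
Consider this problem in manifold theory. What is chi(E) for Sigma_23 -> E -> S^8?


chi(S^8) = 2 (n even), chi(Sigma_23) = 2 - 2*23 = -44.
chi(E) = 2 * (-44) = -88

-88


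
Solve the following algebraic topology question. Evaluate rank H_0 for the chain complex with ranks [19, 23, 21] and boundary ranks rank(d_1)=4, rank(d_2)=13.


rank H_k = rank(ker d_k) - rank(im d_{k+1}).
rank(ker d_0) = rank(C_0) - rank(d_0) = 19 - 0 = 19.
rank(im d_{0+1}) = 4.
rank H_0 = 19 - 4 = 15

15


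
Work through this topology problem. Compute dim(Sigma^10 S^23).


Each suspension raises dimension by 1: Sigma S^n = S^{n+1}.
Sigma^10 S^23 = S^{23+10} = S^33

33


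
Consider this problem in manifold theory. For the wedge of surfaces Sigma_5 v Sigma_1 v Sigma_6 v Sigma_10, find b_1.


For a wedge X v Y: reduced H_k(X v Y) = H_k(X) + H_k(Y).
Each Sigma_g contributes b_1 = 2g.
b_1 = 10 + 2 + 12 + 20 = 44

44


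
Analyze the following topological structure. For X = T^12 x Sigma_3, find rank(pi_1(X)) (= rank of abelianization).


pi_1(A x B) = pi_1(A) x pi_1(B); rank of abelianization = b_1.
b_1(T^12) = 12, b_1(Sigma_3) = 2*3 = 6.
b_1(product) = 12 + 6 = 18

18


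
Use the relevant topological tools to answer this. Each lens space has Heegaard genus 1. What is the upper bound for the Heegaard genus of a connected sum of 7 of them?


Heegaard genus satisfies g(A#B) <= g(A) + g(B).
Each lens space has g = 1.
Upper bound: 7 * 1 = 7

7


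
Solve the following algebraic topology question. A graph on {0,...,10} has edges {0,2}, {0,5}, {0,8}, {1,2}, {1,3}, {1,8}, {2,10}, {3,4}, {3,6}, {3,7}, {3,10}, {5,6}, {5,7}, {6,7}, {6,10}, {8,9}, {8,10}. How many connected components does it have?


Run DFS/union-find over 11 vertices.
V = 11, E = 17.
Number of components = 1

1


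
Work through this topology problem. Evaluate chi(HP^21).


HP^21 has one cell in each dimension 0, 4, ..., 4*21 (21+1 cells, all even-dim).
chi = 21 + 1 = 22

22


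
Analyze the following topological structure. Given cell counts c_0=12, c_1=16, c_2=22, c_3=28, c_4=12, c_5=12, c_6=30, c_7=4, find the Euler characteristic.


chi = sum_k (-1)^k c_k.
= (-1)^0*12 + (-1)^1*16 + (-1)^2*22 + (-1)^3*28 + (-1)^4*12 + (-1)^5*12 + (-1)^6*30 + (-1)^7*4
= (12) + (-16) + (22) + (-28) + (12) + (-12) + (30) + (-4)
= 16

16


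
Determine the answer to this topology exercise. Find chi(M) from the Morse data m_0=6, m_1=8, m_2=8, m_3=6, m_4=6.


Morse theory: chi(M) = sum_k (-1)^k m_k where m_k = #(index-k critical points).
= (6) + (-8) + (8) + (-6) + (6) = 6

6


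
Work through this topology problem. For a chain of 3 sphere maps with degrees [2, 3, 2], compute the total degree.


Degree is multiplicative: deg(composition) = product of degrees.
= (2) * (3) * (2) = 12

12


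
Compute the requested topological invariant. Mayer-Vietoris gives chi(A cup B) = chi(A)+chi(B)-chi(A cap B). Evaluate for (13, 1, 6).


chi(A cup B) = chi(A) + chi(B) - chi(A cap B)
= 13 + (1) - (6)
= 8

8


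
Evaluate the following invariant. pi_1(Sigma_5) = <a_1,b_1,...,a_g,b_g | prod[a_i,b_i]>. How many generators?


Standard presentation: pi_1(Sigma_g) = <a_1,b_1,...,a_g,b_g | [a_1,b_1]...[a_g,b_g] = 1>.
Number of generators = 2g = 2*5 = 10

10


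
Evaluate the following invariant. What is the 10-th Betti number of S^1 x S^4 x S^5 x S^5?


Each S^d has Poincare polynomial 1 + t^d.
The product S^1 x S^4 x S^5 x S^5 has Poincare polynomial prod(1+t^d_i).
Expanding: b_0=1, b_1=1, b_4=1, b_5=3, b_6=2, b_9=2, b_10=3, b_11=1, b_14=1, b_15=1.
b_10 = 3

3


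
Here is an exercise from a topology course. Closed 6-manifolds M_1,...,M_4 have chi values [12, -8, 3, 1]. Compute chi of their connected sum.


For n-manifolds: chi(A#B) = chi(A) + chi(B) - chi(S^6).
chi(S^6) = 1 + (-1)^6 = 2.
chi(#) = (sum chi_i) - (4-1)*chi(S^6) = 8 - 3*2 = 2

2


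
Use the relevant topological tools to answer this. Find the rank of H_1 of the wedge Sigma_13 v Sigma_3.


For a wedge: H_1(A v B) = H_1(A) + H_1(B).
b_1(Sigma_13) = 26, b_1(Sigma_3) = 6.
b_1 = 26 + 6 = 32

32


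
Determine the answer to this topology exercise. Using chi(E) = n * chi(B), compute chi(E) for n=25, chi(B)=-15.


For a finite covering: chi(E) = (number of sheets) * chi(B).
chi(E) = 25 * (-15) = -375

-375


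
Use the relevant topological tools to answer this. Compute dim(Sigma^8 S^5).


Each suspension raises dimension by 1: Sigma S^n = S^{n+1}.
Sigma^8 S^5 = S^{5+8} = S^13

13


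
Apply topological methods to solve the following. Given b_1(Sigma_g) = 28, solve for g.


For a closed orientable surface: b_1 = 2g.
28 = 2g
g = 28 / 2 = 14

14


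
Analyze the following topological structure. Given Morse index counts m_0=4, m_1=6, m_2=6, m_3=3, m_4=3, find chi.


Morse theory: chi(M) = sum_k (-1)^k m_k where m_k = #(index-k critical points).
= (4) + (-6) + (6) + (-3) + (3) = 4

4


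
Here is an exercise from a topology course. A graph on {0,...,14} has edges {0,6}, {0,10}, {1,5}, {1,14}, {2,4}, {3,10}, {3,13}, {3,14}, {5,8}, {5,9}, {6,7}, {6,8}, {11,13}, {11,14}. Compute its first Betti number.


b_1 = E - V + (number of components).
E = 14, V = 15, components = 3.
b_1 = 14 - 15 + 3 = 2

2


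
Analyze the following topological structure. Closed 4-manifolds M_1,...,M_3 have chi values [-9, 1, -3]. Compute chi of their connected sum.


For n-manifolds: chi(A#B) = chi(A) + chi(B) - chi(S^4).
chi(S^4) = 1 + (-1)^4 = 2.
chi(#) = (sum chi_i) - (3-1)*chi(S^4) = -11 - 2*2 = -15

-15


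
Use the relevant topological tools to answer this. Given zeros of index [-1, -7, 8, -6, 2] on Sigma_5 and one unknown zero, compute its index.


Poincare-Hopf: sum of indices = chi(M).
chi(Sigma_5) = 2 - 2*5 = -8.
Sum of known indices = -4.
x = chi - (sum known) = -8 - (-4) = -4

-4


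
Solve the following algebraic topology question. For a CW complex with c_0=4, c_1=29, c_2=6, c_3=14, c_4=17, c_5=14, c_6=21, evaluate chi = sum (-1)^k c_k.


chi = sum_k (-1)^k c_k.
= (-1)^0*4 + (-1)^1*29 + (-1)^2*6 + (-1)^3*14 + (-1)^4*17 + (-1)^5*14 + (-1)^6*21
= (4) + (-29) + (6) + (-14) + (17) + (-14) + (21)
= -9

-9


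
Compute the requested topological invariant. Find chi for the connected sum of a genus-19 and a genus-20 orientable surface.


chi(Sigma_19) = 2 - 2*19 = -36
chi(Sigma_20) = 2 - 2*20 = -38
For surfaces: chi(A#B) = chi(A) + chi(B) - 2.
chi = -36 + -38 - 2 = -76

-76


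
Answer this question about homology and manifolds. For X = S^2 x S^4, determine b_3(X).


Each S^d has Poincare polynomial 1 + t^d.
The product S^2 x S^4 has Poincare polynomial prod(1+t^d_i).
Expanding: b_0=1, b_2=1, b_4=1, b_6=1.
b_3 = 0

0


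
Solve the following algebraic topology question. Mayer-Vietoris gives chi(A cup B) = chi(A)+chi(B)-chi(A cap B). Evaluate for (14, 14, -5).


chi(A cup B) = chi(A) + chi(B) - chi(A cap B)
= 14 + (14) - (-5)
= 33

33


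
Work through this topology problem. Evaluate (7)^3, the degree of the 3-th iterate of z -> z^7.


deg(f) = 7. Degree is multiplicative: deg(f^3) = (deg f)^3.
deg(f^3) = (7)^3 = 343

343


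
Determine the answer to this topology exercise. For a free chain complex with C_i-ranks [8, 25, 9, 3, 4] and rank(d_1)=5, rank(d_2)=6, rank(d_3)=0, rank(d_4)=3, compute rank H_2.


rank H_k = rank(ker d_k) - rank(im d_{k+1}).
rank(ker d_2) = rank(C_2) - rank(d_2) = 9 - 6 = 3.
rank(im d_{2+1}) = 0.
rank H_2 = 3 - 0 = 3

3


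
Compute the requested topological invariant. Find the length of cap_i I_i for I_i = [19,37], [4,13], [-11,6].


Intersection = [max(a_i), min(b_i)] = [19, 6].
Since 19 > 6, the intersection is empty.
Length = 0

0


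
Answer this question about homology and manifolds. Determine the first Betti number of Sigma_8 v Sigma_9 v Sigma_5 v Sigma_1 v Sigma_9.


For a wedge X v Y: reduced H_k(X v Y) = H_k(X) + H_k(Y).
Each Sigma_g contributes b_1 = 2g.
b_1 = 16 + 18 + 10 + 2 + 18 = 64

64


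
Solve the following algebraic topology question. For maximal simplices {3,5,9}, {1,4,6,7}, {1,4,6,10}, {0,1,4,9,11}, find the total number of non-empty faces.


Each maximal simplex on m vertices has 2^m - 1 nonempty faces.
Take the union (dedupe shared faces).
Total distinct faces = 57

57


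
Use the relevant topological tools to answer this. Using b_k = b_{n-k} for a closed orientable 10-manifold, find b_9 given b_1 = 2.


Poincare duality for closed orientable n-manifolds: b_k = b_{n-k}.
Here n = 10, so b_9 = b_1 = 2

2


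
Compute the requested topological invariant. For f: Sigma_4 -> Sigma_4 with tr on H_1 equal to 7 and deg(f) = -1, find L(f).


L(f) = tr(f_0*) - tr(f_1*) + tr(f_2*).
= 1 - (7) + (-1)
= -7

-7


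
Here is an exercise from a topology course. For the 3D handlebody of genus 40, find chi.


A genus-g handlebody deformation retracts to a wedge of g circles.
chi(vee_g S^1) = 1 - g.
chi(H_40) = 1 - 40 = -39

-39


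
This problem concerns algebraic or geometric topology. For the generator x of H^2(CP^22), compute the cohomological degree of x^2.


|x| = 2 in H^*(CP^n).
|x^2| = 2 * |x| = 2 * 2 = 4

4


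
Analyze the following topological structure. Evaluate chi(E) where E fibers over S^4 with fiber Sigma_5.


chi(S^4) = 2 (n even), chi(Sigma_5) = 2 - 2*5 = -8.
chi(E) = 2 * (-8) = -16

-16


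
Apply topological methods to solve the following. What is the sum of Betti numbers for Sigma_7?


For Sigma_7: b_0 = 1, b_1 = 2g = 14, b_2 = 1.
Total = 1 + 14 + 1 = 16

16


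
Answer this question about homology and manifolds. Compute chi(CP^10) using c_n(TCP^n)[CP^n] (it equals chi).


For any closed oriented manifold, <e(TM),[M]> = chi(M).
chi(CP^10) = 10+1 = 11

11


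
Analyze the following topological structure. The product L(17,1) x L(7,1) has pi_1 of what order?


pi_1(X x Y) = pi_1(X) x pi_1(Y).
pi_1(L(17,1)) = Z/17, pi_1(L(7,1)) = Z/7.
|Z/17 x Z/7| = 17 * 7 = 119

119


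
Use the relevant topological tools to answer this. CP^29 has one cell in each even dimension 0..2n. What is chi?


CP^29 has one cell in each even dimension 0, 2, ..., 2*29 (29+1 cells total).
All cells are even-dimensional, so chi = number of cells.
chi = 29 + 1 = 30

30


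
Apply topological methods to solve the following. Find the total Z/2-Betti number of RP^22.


H^k(RP^22; Z/2) = Z/2 for each 0 <= k <= 22.
Total dimension = 22 + 1 = 23

23


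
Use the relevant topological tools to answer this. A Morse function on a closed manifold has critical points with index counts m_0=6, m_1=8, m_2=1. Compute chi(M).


Morse theory: chi(M) = sum_k (-1)^k m_k where m_k = #(index-k critical points).
= (6) + (-8) + (1) = -1

-1


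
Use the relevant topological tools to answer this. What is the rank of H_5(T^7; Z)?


By the Kunneth formula, b_k(T^n) = C(n,k).
b_5(T^7) = C(7,5).
C(7,5) = 7!/(5!*2!) = 21

21


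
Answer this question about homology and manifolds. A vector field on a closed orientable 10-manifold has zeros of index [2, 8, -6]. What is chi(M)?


Poincare-Hopf: chi(M) = sum of indices of zeros.
chi = (2) + (8) + (-6) = 4

4


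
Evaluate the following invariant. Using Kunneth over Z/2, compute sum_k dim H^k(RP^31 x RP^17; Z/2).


dim H^*(RP^n; Z/2) = n+1 (one Z/2 in each degree 0..n).
Total Betti number is multiplicative.
Total = (31+1) * (17+1) = 32 * 18 = 576

576


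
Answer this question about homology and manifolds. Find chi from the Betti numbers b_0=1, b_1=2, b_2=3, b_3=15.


chi = sum_k (-1)^k b_k.
= (1) + (-2) + (3) + (-15)
= -13

-13


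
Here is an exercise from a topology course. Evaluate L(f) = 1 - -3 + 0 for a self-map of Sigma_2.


L(f) = tr(f_0*) - tr(f_1*) + tr(f_2*).
= 1 - (-3) + (0)
= 4

4


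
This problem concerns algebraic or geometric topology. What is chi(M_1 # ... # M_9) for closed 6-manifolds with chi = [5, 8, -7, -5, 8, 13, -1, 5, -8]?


For n-manifolds: chi(A#B) = chi(A) + chi(B) - chi(S^6).
chi(S^6) = 1 + (-1)^6 = 2.
chi(#) = (sum chi_i) - (9-1)*chi(S^6) = 18 - 8*2 = 2

2


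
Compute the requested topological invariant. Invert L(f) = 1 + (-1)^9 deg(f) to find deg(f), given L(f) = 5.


L(f) = 1 + (-1)^9 deg(f) on S^9.
5 = 1 + (-1)^9 * deg(f)
(-1)^9 * deg(f) = 4
deg(f) = -4

-4


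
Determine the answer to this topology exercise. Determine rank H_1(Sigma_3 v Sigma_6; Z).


For a wedge: H_1(A v B) = H_1(A) + H_1(B).
b_1(Sigma_3) = 6, b_1(Sigma_6) = 12.
b_1 = 6 + 12 = 18

18


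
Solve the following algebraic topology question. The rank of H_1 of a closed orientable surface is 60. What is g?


For a closed orientable surface: b_1 = 2g.
60 = 2g
g = 60 / 2 = 30

30


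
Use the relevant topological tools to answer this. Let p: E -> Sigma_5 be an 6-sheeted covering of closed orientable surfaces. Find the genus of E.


For an n-sheeted cover: chi(E) = n * chi(B).
chi(Sigma_5) = 2 - 2*5 = -8.
chi(E) = 6 * (-8) = -48.
genus(E) = (2 - chi(E))/2 = (2 - (-48))/2 = 50/2 = 25

25


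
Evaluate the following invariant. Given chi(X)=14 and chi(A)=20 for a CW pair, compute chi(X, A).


Relative Euler characteristic: chi(X, A) = chi(X) - chi(A).
= 14 - (20) = -6

-6


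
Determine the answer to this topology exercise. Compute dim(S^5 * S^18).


Join of spheres: S^m * S^n = S^{m+n+1}.
dim = 5 + 18 + 1 = 24

24


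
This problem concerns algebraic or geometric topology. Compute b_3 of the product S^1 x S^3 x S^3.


Each S^d has Poincare polynomial 1 + t^d.
The product S^1 x S^3 x S^3 has Poincare polynomial prod(1+t^d_i).
Expanding: b_0=1, b_1=1, b_3=2, b_4=2, b_6=1, b_7=1.
b_3 = 2

2


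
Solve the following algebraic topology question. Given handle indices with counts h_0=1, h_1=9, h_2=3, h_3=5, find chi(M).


Handles of index k contribute (-1)^k to chi (same as CW cells).
chi = (1) + (-9) + (3) + (-5) = -10

-10


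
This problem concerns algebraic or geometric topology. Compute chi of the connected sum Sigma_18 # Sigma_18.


chi(Sigma_18) = 2 - 2*18 = -34
chi(Sigma_18) = 2 - 2*18 = -34
For surfaces: chi(A#B) = chi(A) + chi(B) - 2.
chi = -34 + -34 - 2 = -70

-70


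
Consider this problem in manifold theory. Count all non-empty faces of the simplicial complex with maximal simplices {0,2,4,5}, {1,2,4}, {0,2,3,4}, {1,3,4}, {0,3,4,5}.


Each maximal simplex on m vertices has 2^m - 1 nonempty faces.
Take the union (dedupe shared faces).
Total distinct faces = 33

33


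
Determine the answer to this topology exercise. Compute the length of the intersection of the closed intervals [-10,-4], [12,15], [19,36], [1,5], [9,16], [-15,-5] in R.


Intersection = [max(a_i), min(b_i)] = [19, -5].
Since 19 > -5, the intersection is empty.
Length = 0

0


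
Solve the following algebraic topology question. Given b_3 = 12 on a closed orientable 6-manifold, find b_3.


Poincare duality for closed orientable n-manifolds: b_k = b_{n-k}.
Here n = 6, so b_3 = b_3 = 12

12


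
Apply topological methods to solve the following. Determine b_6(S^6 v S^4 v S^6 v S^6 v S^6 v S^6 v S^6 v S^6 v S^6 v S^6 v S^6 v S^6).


For a wedge of spheres, H_k (k>0) is free on one generator per sphere of dimension k.
Spheres of dimension 6: count = 11.
b_6 = 11

11


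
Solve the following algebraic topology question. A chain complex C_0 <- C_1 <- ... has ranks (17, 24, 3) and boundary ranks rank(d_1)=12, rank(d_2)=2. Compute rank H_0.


rank H_k = rank(ker d_k) - rank(im d_{k+1}).
rank(ker d_0) = rank(C_0) - rank(d_0) = 17 - 0 = 17.
rank(im d_{0+1}) = 12.
rank H_0 = 17 - 12 = 5

5


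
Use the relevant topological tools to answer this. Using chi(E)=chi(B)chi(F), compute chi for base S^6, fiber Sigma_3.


chi(S^6) = 2 (n even), chi(Sigma_3) = 2 - 2*3 = -4.
chi(E) = 2 * (-4) = -8

-8


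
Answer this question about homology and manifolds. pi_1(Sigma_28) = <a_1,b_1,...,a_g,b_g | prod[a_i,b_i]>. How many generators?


Standard presentation: pi_1(Sigma_g) = <a_1,b_1,...,a_g,b_g | [a_1,b_1]...[a_g,b_g] = 1>.
Number of generators = 2g = 2*28 = 56

56


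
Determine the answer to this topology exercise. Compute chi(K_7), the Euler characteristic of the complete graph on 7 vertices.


K_7: V = 7, E = C(7,2) = 21.
chi = V - E = 7 - 21 = -14

-14


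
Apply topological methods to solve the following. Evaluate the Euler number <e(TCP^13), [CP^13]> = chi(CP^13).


For any closed oriented manifold, <e(TM),[M]> = chi(M).
chi(CP^13) = 13+1 = 14

14


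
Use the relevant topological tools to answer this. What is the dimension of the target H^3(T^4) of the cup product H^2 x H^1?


Cup product: H^p x H^q -> H^{p+q}; here p+q = 2+1 = 3.
rank H^k(T^n) = C(n,k).
C(4,3) = 4

4


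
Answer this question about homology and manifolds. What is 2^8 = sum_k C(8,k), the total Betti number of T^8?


b_k(T^8) = C(8,k), so the sum over k is sum_k C(8,k) = 2^8.
Total = 2^8 = 256

256


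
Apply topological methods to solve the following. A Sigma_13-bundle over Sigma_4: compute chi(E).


For a fiber bundle F -> E -> B (with CW structure): chi(E) = chi(B) * chi(F).
chi(Sigma_4) = -6, chi(Sigma_13) = -24.
chi(E) = (-6) * (-24) = 144

144


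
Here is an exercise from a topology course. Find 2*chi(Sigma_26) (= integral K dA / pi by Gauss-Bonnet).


Gauss-Bonnet: integral K dA = 2*pi*chi(M).
chi(Sigma_26) = 2 - 2*26 = -50.
(integral K dA)/pi = 2*chi = 2*(-50) = -100

-100


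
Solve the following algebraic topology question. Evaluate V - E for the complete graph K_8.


K_8: V = 8, E = C(8,2) = 28.
chi = V - E = 8 - 28 = -20

-20


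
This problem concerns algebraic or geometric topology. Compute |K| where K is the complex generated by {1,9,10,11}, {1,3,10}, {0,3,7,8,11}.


Each maximal simplex on m vertices has 2^m - 1 nonempty faces.
Take the union (dedupe shared faces).
Total distinct faces = 48

48


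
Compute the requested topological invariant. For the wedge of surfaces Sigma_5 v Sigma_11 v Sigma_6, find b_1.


For a wedge X v Y: reduced H_k(X v Y) = H_k(X) + H_k(Y).
Each Sigma_g contributes b_1 = 2g.
b_1 = 10 + 22 + 12 = 44

44


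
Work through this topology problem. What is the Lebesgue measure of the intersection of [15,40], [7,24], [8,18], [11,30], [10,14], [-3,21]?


Intersection = [max(a_i), min(b_i)] = [15, 14].
Since 15 > 14, the intersection is empty.
Length = 0

0


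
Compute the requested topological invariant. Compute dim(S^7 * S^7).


Join of spheres: S^m * S^n = S^{m+n+1}.
dim = 7 + 7 + 1 = 15

15


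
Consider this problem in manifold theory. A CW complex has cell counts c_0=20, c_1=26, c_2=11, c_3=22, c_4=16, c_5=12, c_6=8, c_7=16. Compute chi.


chi = sum_k (-1)^k c_k.
= (-1)^0*20 + (-1)^1*26 + (-1)^2*11 + (-1)^3*22 + (-1)^4*16 + (-1)^5*12 + (-1)^6*8 + (-1)^7*16
= (20) + (-26) + (11) + (-22) + (16) + (-12) + (8) + (-16)
= -21

-21


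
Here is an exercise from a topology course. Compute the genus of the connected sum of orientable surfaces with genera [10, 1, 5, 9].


Genus is additive under connected sum of orientable surfaces.
g = 10 + 1 + 5 + 9 = 25

25


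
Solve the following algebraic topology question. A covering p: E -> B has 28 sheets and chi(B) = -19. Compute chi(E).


For a finite covering: chi(E) = (number of sheets) * chi(B).
chi(E) = 28 * (-19) = -532

-532


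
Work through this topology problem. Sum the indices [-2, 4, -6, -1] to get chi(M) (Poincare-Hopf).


Poincare-Hopf: chi(M) = sum of indices of zeros.
chi = (-2) + (4) + (-6) + (-1) = -5

-5


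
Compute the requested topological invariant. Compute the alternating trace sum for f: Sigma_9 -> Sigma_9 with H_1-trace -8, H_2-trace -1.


L(f) = tr(f_0*) - tr(f_1*) + tr(f_2*).
= 1 - (-8) + (-1)
= 8

8


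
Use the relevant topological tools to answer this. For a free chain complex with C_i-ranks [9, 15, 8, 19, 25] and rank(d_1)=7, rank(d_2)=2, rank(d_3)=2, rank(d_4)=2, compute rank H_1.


rank H_k = rank(ker d_k) - rank(im d_{k+1}).
rank(ker d_1) = rank(C_1) - rank(d_1) = 15 - 7 = 8.
rank(im d_{1+1}) = 2.
rank H_1 = 8 - 2 = 6

6


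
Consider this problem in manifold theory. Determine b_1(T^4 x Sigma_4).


pi_1(A x B) = pi_1(A) x pi_1(B); rank of abelianization = b_1.
b_1(T^4) = 4, b_1(Sigma_4) = 2*4 = 8.
b_1(product) = 4 + 8 = 12

12


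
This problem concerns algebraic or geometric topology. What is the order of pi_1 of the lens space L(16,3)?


pi_1(L(p,q)) = Z/pZ for any q coprime to p.
|pi_1(L(16,3))| = 16

16


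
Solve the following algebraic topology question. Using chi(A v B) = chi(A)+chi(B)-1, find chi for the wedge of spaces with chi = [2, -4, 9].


chi(A v B) = chi(A) + chi(B) - 1 (one point identified).
For 3 spaces: chi = (sum chi_i) - (3 - 1).
sum = 7; chi = 7 - 2 = 5

5


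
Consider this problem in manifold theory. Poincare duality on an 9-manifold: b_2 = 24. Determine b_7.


Poincare duality for closed orientable n-manifolds: b_k = b_{n-k}.
Here n = 9, so b_7 = b_2 = 24

24


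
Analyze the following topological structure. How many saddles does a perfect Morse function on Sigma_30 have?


A perfect Morse function has m_k = b_k.
For Sigma_30: b_0=1, b_1=2g=60, b_2=1.
Saddles m_1 = 2g = 60

60


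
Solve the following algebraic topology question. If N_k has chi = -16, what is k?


chi = 2 - k for closed non-orientable surfaces with k crosscaps.
-16 = 2 - k
k = 2 - (-16) = 18

18


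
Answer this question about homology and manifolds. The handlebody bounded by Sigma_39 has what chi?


A genus-g handlebody deformation retracts to a wedge of g circles.
chi(vee_g S^1) = 1 - g.
chi(H_39) = 1 - 39 = -38

-38


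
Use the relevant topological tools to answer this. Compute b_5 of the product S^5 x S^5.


Each S^d has Poincare polynomial 1 + t^d.
The product S^5 x S^5 has Poincare polynomial prod(1+t^d_i).
Expanding: b_0=1, b_5=2, b_10=1.
b_5 = 2

2


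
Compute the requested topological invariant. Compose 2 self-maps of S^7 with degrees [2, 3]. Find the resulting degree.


Degree is multiplicative: deg(composition) = product of degrees.
= (2) * (3) = 6

6


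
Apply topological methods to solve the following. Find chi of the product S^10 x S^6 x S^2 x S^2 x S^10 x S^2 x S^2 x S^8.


chi is multiplicative: chi(X x Y) = chi(X) chi(Y).
Each even-dim sphere has chi = 2. There are 8 factors.
chi = 2^8 = 256

256


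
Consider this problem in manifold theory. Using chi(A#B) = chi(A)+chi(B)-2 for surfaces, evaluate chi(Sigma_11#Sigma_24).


chi(Sigma_11) = 2 - 2*11 = -20
chi(Sigma_24) = 2 - 2*24 = -46
For surfaces: chi(A#B) = chi(A) + chi(B) - 2.
chi = -20 + -46 - 2 = -68

-68


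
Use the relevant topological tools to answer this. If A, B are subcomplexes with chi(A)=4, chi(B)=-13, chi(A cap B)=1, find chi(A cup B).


chi(A cup B) = chi(A) + chi(B) - chi(A cap B)
= 4 + (-13) - (1)
= -10

-10


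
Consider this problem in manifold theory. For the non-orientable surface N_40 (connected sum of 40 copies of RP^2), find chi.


For a non-orientable closed surface with k crosscaps: chi = 2 - k.
Here k = 40.
chi = 2 - 40 = -38

-38


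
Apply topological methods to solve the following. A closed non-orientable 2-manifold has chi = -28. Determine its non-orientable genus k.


chi = 2 - k for closed non-orientable surfaces with k crosscaps.
-28 = 2 - k
k = 2 - (-28) = 30

30


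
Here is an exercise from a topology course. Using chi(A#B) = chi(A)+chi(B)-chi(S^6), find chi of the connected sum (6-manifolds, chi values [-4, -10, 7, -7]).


For n-manifolds: chi(A#B) = chi(A) + chi(B) - chi(S^6).
chi(S^6) = 1 + (-1)^6 = 2.
chi(#) = (sum chi_i) - (4-1)*chi(S^6) = -14 - 3*2 = -20

-20


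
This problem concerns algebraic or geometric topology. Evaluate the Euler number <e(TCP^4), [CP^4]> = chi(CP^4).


For any closed oriented manifold, <e(TM),[M]> = chi(M).
chi(CP^4) = 4+1 = 5

5


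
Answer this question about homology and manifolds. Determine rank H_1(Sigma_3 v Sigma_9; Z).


For a wedge: H_1(A v B) = H_1(A) + H_1(B).
b_1(Sigma_3) = 6, b_1(Sigma_9) = 18.
b_1 = 6 + 18 = 24

24


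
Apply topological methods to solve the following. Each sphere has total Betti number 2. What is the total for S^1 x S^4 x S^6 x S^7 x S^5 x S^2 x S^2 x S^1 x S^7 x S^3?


Total Betti number is multiplicative under products.
Each S^d (d>=1) has total Betti number 2.
There are 10 sphere factors.
Total = 2^10 = 1024

1024


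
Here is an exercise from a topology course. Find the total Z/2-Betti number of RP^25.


H^k(RP^25; Z/2) = Z/2 for each 0 <= k <= 25.
Total dimension = 25 + 1 = 26

26


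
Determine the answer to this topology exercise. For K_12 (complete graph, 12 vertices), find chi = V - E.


K_12: V = 12, E = C(12,2) = 66.
chi = V - E = 12 - 66 = -54

-54


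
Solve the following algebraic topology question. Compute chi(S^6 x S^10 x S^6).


chi is multiplicative: chi(X x Y) = chi(X) chi(Y).
Each even-dim sphere has chi = 2. There are 3 factors.
chi = 2^3 = 8

8
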